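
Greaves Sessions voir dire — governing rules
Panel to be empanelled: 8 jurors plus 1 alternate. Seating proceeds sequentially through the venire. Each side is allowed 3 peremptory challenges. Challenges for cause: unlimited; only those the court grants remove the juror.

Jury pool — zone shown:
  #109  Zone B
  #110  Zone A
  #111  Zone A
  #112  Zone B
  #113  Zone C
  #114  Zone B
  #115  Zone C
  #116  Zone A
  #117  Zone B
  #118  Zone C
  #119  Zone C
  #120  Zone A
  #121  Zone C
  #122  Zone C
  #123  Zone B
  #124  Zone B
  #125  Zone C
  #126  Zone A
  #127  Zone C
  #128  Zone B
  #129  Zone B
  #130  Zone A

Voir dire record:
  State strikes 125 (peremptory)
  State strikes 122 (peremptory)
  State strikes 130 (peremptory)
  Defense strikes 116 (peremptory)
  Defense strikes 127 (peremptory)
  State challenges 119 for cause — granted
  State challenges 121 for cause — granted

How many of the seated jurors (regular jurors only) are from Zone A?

Removed: #116, #119, #121, #122, #125, #127, #130.
Seated jurors 1–8: #109, #110, #111, #112, #113, #114, #115, #117 (alternates #118 not counted).
Of those, in Zone A: #110, #111 → 2.

2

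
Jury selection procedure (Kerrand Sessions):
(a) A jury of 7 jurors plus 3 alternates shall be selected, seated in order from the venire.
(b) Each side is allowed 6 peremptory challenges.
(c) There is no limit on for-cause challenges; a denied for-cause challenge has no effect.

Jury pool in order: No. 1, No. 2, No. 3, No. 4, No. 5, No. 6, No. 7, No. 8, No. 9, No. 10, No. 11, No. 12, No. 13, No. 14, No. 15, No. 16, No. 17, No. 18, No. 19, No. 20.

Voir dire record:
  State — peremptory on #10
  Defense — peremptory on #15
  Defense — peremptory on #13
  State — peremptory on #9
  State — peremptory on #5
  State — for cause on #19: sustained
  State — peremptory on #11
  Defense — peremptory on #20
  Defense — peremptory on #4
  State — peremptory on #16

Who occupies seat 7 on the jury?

Removed: #4, #5, #9, #10, #11, #13, #15, #16, #19, #20.
Seating in order: seats 1–7 → #1, #2, #3, #6, #7, #8, #12; alternates → #14, #17, #18.
So seat 7 is #12.

12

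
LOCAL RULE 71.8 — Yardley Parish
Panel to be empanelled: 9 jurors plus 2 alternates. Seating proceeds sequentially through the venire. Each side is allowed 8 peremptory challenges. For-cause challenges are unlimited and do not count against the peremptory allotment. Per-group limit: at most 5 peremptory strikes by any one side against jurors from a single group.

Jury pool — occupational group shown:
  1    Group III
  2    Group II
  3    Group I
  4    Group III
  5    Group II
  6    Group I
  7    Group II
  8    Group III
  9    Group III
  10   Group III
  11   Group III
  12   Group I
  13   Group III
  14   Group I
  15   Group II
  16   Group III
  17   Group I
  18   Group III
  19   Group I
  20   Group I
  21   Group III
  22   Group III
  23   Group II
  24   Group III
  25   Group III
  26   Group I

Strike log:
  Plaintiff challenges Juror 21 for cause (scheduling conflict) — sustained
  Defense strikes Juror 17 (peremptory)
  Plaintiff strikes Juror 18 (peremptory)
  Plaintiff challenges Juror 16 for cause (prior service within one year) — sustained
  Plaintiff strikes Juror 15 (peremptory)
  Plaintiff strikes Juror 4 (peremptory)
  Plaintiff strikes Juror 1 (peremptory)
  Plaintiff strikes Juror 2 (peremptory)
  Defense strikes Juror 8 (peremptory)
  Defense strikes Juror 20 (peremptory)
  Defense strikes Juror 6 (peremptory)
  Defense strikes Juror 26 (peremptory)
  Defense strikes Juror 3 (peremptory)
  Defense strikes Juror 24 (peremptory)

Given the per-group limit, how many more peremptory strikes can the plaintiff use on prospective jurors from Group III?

Plaintiff peremptories so far: #18, #15, #4, #1, #2 — 5 of 8 used, 3 left overall.
Against Group III: #18, #4, #1 — 3 used; per-group cap 5 leaves 2.
Binding limit: min(3, 2) = 2.

2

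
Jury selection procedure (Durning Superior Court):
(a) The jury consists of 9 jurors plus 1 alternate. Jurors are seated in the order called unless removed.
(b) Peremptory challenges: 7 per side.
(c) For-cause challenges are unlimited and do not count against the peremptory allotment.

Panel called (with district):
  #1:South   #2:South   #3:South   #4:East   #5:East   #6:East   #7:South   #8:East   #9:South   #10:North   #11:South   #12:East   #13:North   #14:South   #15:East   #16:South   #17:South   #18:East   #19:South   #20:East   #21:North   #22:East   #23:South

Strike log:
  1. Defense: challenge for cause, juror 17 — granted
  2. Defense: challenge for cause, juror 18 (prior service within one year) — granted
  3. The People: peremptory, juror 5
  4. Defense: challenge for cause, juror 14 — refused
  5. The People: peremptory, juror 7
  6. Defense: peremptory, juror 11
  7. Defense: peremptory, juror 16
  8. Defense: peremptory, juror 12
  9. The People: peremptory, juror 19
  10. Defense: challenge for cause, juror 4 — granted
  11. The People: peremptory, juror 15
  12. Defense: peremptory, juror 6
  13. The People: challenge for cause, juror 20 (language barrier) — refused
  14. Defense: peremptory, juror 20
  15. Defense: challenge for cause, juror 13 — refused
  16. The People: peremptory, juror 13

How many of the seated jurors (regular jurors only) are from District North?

2

Removed: #4, #5, #6, #7, #11, #12, #13, #15, #16, #17, #18, #19, #20.
Seated jurors 1–9: #1, #2, #3, #8, #9, #10, #14, #21, #22 (alternates #23 not counted).
Of those, in District North: #10, #21 → 2.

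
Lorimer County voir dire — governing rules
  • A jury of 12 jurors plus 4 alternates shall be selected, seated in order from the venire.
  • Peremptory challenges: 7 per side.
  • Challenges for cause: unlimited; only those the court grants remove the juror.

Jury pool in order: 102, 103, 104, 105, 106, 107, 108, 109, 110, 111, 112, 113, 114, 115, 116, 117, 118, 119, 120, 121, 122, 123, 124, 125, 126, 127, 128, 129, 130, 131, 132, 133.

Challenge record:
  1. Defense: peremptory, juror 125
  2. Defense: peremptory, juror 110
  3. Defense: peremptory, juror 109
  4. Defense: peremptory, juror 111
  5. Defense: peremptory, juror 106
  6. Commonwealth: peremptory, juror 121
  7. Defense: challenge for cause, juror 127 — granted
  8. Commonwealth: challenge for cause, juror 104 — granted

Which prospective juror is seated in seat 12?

Removed: #104, #106, #109, #110, #111, #121, #125, #127.
Filling seats in venire order through position 12: #102, #103, #105, #107, #108, #112, #113, #114, #115, #116, #117, #118.
So seat 12 is #118.

118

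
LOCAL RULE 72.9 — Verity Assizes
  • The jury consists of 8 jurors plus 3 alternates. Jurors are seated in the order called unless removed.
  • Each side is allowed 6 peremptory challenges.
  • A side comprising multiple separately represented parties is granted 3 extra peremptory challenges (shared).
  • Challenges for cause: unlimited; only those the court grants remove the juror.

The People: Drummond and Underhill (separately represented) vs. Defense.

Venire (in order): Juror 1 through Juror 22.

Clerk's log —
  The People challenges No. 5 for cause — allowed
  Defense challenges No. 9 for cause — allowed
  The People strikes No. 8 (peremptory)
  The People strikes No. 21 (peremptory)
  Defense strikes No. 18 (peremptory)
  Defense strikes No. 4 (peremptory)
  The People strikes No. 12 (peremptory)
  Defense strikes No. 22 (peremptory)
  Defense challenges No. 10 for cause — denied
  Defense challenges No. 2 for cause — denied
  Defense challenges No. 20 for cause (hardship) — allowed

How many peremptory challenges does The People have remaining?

6

The People allotment: 6 base + 3 multi-party = 9.
The People peremptories used: #8, #21, #12 — 3 (the for-cause on #5 doesn't count).
Remaining: 9 − 3 = 6.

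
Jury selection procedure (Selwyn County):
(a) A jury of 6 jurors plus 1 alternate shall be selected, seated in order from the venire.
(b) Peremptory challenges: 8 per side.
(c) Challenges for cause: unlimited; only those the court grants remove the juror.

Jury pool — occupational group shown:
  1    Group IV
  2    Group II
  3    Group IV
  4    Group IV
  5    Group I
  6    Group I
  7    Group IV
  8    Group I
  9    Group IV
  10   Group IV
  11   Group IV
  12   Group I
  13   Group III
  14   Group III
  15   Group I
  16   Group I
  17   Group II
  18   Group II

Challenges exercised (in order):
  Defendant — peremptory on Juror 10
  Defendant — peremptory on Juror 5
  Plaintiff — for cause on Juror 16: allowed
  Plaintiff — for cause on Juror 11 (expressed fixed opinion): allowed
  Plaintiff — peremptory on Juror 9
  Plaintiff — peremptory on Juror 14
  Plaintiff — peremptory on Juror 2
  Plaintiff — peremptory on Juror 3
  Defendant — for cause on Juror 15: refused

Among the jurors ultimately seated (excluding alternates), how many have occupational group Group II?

0

Removed: #2, #3, #5, #9, #10, #11, #14, #16.
Seated jurors 1–6: #1, #4, #6, #7, #8, #12 (alternates #13 not counted).
None of those are in Group II → 0.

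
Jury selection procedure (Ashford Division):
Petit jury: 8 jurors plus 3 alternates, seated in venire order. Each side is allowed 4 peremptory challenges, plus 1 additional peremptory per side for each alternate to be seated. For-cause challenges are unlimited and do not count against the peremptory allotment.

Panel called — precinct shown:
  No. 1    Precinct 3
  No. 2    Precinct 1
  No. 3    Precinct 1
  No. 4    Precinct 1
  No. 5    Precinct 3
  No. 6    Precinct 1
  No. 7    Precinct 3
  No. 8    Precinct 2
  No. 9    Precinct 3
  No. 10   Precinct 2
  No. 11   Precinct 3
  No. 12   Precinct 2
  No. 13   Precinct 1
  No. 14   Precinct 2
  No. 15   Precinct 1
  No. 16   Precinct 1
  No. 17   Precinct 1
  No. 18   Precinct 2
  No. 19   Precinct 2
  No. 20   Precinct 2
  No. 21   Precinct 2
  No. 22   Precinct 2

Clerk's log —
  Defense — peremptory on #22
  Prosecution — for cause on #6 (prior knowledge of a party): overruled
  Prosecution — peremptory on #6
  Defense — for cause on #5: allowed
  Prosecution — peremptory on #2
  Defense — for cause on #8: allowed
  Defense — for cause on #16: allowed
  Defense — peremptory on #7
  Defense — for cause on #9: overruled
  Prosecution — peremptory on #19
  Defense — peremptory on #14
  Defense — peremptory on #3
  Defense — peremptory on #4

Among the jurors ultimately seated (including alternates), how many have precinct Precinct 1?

Removed: #2, #3, #4, #5, #6, #7, #8, #14, #16, #19, #22.
Seated (11 incl. alternates): #1, #9, #10, #11, #12, #13, #15, #17, #18, #20, #21.
Of those, in Precinct 1: #13, #15, #17 → 3.

3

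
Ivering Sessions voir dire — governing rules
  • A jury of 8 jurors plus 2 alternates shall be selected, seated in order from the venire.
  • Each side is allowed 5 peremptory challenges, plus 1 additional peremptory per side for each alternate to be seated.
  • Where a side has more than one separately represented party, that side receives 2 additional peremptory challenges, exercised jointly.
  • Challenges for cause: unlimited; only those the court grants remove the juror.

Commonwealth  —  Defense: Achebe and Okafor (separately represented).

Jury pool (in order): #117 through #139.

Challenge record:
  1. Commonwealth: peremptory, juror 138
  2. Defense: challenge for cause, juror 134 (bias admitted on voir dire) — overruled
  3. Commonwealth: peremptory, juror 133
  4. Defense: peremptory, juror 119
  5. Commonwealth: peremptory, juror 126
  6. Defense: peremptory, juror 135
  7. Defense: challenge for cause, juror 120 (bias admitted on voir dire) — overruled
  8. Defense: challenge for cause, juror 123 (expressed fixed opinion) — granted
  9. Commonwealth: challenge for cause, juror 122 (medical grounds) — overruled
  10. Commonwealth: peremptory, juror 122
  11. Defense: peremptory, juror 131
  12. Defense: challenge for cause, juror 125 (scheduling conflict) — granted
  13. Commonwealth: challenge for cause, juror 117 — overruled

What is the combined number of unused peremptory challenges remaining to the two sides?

9

Commonwealth allotment: 5 base + 1 × 2 alternates = 7. Defense allotment: 5 base + 1 × 2 alternates + 2 multi-party = 9.
Commonwealth peremptories used: #138, #133, #126, #122 — 4 (for-cause on #122, #117 don't count).
Defense peremptories used: #119, #135, #131 — 3 (for-cause on #134, #120, #123, #125 don't count).
Remaining: (7 − 4) + (9 − 3) = 9.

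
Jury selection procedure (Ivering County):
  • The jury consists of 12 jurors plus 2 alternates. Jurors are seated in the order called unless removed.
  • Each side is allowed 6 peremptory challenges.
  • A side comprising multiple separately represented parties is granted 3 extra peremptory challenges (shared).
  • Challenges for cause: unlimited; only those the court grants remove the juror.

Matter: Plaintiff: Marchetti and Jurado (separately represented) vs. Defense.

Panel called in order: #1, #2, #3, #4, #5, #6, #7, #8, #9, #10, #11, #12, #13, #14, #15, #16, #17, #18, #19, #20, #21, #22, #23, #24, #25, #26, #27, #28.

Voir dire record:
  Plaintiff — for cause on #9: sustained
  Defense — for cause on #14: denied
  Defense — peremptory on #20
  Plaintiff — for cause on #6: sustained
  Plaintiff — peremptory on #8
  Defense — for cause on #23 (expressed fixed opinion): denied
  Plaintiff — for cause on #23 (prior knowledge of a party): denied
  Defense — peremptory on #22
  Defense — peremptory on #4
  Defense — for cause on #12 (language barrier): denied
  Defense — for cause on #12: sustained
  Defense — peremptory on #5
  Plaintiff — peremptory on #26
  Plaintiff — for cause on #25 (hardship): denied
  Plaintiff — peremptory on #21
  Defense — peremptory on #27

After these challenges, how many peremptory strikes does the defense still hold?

Defense allotment: 6.
Defense peremptories used: #20, #22, #4, #5, #27 — 5 (for-cause on #14, #23, #12, #12 don't count).
Remaining: 6 − 5 = 1.

1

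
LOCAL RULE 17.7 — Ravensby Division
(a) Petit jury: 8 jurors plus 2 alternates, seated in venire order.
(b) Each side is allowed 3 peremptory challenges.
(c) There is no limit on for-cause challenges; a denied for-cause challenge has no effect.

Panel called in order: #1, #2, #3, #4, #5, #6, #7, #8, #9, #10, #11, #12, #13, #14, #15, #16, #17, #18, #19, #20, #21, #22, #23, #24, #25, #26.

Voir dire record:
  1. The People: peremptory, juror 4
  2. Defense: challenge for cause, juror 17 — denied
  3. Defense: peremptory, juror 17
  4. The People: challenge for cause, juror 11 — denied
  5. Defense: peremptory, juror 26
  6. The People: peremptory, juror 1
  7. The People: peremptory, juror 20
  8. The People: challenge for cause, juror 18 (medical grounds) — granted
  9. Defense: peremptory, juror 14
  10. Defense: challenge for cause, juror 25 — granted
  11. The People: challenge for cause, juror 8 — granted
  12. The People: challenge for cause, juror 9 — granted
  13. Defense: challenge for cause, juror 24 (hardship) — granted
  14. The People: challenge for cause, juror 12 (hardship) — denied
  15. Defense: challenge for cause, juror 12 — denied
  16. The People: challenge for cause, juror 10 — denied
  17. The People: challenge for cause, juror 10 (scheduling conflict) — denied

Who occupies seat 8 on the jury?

12

Removed: #1, #4, #8, #9, #14, #17, #18, #20, #24, #25, #26. (#10, #11, #12 stay — for-cause denied.)
Seating in order: seats 1–8 → #2, #3, #5, #6, #7, #10, #11, #12; alternates → #13, #15.
So seat 8 is #12.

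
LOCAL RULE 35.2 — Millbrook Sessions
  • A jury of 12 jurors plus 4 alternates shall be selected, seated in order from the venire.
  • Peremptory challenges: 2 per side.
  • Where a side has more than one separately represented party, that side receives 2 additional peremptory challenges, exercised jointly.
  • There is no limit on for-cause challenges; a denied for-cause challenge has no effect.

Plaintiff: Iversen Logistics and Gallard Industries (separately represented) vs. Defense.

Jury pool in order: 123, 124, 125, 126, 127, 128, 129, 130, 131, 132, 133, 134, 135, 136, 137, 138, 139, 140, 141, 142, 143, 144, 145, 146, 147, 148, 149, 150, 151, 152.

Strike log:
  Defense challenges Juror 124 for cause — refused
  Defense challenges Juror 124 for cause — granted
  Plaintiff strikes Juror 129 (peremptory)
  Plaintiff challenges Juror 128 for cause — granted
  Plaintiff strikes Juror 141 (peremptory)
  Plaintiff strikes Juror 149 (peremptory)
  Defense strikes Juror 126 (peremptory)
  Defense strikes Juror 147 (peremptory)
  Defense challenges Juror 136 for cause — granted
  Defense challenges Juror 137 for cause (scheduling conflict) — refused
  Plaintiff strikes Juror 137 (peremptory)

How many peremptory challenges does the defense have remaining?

Defense allotment: 2.
Defense peremptories used: #126, #147 — 2 (for-cause on #124, #124, #136, #137 don't count).
Remaining: 2 − 2 = 0.

0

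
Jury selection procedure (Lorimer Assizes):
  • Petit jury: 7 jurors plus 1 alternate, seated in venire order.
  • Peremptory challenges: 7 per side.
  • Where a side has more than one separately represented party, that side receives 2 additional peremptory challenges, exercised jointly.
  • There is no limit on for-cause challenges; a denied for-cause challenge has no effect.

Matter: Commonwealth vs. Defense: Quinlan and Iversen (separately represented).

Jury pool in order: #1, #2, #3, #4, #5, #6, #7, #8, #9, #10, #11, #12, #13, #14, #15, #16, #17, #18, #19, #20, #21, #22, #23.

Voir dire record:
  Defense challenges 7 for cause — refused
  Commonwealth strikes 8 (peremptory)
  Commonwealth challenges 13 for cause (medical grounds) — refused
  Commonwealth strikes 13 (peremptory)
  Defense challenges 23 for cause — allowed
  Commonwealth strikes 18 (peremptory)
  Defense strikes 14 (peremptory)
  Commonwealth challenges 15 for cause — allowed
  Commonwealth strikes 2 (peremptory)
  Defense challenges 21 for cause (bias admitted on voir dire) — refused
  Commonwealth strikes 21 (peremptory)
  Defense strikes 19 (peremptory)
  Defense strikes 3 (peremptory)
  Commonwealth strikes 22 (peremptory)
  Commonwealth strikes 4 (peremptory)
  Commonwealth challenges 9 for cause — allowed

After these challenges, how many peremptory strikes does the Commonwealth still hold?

Commonwealth allotment: 7.
Commonwealth peremptories used: #8, #13, #18, #2, #21, #22, #4 — 7 (for-cause on #13, #15, #9 don't count).
Remaining: 7 − 7 = 0.

0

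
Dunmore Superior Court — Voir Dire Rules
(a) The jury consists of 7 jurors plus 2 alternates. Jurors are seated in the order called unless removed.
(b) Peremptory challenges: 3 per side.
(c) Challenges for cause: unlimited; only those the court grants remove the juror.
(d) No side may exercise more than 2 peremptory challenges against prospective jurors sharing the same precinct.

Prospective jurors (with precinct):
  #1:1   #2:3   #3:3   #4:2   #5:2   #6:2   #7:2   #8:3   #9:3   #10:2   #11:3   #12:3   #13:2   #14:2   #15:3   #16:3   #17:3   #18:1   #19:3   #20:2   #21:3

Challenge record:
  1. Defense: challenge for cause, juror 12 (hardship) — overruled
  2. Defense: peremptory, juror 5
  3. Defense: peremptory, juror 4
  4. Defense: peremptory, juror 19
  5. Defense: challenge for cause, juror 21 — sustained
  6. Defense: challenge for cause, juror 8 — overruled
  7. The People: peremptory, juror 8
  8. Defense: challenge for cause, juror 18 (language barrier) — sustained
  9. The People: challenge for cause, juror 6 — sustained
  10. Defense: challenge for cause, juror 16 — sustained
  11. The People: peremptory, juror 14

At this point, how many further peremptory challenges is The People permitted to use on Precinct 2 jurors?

1

The People peremptories so far: #8, #14 — 2 of 3 used, 1 left overall.
Against Precinct 2: #14 — 1 used; per-precinct cap 2 leaves 1.
Binding limit: min(1, 1) = 1.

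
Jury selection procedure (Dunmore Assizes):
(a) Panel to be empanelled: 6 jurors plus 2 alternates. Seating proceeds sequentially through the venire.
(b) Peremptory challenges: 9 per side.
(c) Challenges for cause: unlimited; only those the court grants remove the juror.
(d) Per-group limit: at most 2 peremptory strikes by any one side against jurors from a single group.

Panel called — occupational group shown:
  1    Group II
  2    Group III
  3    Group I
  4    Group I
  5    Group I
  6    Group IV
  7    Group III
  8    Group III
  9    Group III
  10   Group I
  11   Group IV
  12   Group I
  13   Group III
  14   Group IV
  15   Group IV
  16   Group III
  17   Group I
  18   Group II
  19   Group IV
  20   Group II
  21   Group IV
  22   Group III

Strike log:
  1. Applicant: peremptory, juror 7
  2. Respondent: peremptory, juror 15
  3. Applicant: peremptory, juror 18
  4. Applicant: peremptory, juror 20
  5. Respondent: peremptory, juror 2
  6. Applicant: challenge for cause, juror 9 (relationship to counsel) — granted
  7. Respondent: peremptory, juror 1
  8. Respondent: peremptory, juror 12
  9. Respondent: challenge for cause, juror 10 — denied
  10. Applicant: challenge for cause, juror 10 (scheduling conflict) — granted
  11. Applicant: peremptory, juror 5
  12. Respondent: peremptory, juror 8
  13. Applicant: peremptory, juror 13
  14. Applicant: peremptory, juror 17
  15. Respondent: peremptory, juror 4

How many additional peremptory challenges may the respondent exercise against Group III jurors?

0

Respondent peremptories so far: #15, #2, #1, #12, #8, #4 — 6 of 9 used, 3 left overall.
Against Group III: #2, #8 — 2 used; per-group cap 2 leaves 0.
Binding limit: min(3, 0) = 0.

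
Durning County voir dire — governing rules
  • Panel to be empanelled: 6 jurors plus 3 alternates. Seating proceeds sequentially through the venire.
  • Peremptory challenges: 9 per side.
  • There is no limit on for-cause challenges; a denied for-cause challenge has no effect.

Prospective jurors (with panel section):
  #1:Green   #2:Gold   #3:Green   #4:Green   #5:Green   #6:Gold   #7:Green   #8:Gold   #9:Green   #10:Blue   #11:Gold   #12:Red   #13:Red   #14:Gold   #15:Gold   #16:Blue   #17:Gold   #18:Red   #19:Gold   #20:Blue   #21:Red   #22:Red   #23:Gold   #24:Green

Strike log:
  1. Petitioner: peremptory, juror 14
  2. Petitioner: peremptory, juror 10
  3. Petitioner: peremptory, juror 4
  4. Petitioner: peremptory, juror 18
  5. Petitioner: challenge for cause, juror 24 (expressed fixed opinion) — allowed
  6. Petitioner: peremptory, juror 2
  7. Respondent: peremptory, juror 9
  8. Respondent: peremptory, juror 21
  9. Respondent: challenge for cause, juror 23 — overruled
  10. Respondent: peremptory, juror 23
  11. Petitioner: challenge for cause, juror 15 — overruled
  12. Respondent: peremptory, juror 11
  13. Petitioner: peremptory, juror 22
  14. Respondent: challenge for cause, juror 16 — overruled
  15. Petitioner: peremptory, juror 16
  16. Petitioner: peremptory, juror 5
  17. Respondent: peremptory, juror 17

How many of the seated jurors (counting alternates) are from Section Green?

3

Removed: #2, #4, #5, #9, #10, #11, #14, #16, #17, #18, #21, #22, #23, #24.
Seated (9 incl. alternates): #1, #3, #6, #7, #8, #12, #13, #15, #19.
Of those, in Section Green: #1, #3, #7 → 3.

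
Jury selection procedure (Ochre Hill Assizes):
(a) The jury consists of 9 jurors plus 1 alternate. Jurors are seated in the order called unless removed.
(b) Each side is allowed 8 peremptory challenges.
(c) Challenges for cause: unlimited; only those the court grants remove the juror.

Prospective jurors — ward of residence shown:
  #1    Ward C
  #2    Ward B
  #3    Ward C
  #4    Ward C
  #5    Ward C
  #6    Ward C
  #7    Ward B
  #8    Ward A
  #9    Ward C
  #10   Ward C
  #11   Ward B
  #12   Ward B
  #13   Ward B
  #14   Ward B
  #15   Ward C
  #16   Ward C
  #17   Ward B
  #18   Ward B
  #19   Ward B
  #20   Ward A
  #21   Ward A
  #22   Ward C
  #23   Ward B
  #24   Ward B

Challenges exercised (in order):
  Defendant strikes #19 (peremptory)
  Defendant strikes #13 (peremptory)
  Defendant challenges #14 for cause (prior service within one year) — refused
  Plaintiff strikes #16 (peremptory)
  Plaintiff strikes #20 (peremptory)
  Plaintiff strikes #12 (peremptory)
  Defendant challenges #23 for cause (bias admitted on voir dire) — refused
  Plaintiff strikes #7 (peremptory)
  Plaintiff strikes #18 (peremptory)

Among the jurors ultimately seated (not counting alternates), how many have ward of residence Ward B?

Removed: #7, #12, #13, #16, #18, #19, #20.
Seated jurors 1–9: #1, #2, #3, #4, #5, #6, #8, #9, #10 (alternates #11 not counted).
Of those, in Ward B: #2 → 1.

1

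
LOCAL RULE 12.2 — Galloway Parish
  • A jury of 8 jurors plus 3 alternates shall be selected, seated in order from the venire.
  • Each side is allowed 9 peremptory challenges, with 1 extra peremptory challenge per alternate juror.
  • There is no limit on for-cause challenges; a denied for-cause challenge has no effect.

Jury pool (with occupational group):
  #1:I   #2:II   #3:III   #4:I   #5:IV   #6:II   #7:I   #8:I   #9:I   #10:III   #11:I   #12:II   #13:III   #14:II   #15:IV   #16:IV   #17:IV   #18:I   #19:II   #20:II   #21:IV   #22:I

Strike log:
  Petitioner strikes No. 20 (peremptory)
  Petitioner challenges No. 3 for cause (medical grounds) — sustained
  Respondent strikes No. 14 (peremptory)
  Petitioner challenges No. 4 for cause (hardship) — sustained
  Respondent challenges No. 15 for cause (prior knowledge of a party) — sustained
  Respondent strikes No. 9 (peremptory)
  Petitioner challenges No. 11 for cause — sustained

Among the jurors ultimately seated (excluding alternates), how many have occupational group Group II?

3

Removed: #3, #4, #9, #11, #14, #15, #20.
Seated jurors 1–8: #1, #2, #5, #6, #7, #8, #10, #12 (alternates #13, #16, #17 not counted).
Of those, in Group II: #2, #6, #12 → 3.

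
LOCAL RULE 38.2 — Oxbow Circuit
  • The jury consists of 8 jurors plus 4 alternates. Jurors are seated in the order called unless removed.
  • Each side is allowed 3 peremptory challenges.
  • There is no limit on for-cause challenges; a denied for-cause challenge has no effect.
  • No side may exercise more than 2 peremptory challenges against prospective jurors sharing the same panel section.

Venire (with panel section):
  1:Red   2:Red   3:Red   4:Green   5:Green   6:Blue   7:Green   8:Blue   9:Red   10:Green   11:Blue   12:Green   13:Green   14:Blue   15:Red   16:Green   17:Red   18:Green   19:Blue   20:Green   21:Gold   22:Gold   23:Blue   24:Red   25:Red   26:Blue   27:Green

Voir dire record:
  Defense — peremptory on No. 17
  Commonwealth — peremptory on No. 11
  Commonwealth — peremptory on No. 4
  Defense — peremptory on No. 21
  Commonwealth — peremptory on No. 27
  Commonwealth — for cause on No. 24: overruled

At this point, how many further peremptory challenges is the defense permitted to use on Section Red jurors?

1

Defense peremptories so far: #17, #21 — 2 of 3 used, 1 left overall.
Against Section Red: #17 — 1 used; per-section cap 2 leaves 1.
Binding limit: min(1, 1) = 1.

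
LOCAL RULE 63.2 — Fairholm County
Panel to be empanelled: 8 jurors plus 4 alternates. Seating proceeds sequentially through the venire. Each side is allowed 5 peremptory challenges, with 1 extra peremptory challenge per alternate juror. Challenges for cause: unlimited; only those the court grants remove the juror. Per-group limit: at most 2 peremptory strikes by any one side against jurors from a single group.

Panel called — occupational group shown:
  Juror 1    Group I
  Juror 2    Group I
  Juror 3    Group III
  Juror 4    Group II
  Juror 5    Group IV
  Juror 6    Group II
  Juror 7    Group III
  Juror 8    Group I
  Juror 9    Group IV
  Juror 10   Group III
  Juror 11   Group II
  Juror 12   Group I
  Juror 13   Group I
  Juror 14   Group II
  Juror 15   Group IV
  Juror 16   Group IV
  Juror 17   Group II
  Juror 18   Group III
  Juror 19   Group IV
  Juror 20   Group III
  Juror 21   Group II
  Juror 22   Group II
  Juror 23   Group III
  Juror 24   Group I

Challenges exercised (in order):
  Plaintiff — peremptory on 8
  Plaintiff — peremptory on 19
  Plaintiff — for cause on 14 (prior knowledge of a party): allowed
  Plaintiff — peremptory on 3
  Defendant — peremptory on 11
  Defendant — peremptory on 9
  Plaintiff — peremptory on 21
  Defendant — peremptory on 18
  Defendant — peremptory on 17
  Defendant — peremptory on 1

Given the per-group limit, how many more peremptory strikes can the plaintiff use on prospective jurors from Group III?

1

Plaintiff peremptories so far: #8, #19, #3, #21 — 4 of 9 used, 5 left overall.
Against Group III: #3 — 1 used; per-group cap 2 leaves 1.
Binding limit: min(5, 1) = 1.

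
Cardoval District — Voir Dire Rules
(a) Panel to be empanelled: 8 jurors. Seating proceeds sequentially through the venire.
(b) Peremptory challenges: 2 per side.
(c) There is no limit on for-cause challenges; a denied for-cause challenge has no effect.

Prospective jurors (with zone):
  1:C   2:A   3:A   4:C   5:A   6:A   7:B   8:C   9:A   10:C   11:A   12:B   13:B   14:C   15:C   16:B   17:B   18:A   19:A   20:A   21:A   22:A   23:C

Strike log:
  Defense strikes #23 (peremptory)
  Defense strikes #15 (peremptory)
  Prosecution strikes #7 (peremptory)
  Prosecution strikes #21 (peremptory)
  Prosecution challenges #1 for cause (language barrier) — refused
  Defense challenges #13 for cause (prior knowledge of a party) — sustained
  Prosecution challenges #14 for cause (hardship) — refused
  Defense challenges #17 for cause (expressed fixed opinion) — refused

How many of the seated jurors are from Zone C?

Removed: #7, #13, #15, #21, #23.
Seated jurors 1–8: #1, #2, #3, #4, #5, #6, #8, #9.
Of those, in Zone C: #1, #4, #8 → 3.

3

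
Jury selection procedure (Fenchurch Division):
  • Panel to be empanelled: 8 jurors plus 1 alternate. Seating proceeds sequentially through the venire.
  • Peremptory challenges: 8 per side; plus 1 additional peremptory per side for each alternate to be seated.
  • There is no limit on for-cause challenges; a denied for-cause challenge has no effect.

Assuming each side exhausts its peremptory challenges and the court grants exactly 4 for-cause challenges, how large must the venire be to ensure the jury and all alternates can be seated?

Seats to fill: 8 + 1 alternates = 9.
Peremptories: 8 + 1×1 = 9 per side × 2 sides = 18.
For-cause removals: 4.
Minimum venire: 9 + 18 + 4 = 31.

31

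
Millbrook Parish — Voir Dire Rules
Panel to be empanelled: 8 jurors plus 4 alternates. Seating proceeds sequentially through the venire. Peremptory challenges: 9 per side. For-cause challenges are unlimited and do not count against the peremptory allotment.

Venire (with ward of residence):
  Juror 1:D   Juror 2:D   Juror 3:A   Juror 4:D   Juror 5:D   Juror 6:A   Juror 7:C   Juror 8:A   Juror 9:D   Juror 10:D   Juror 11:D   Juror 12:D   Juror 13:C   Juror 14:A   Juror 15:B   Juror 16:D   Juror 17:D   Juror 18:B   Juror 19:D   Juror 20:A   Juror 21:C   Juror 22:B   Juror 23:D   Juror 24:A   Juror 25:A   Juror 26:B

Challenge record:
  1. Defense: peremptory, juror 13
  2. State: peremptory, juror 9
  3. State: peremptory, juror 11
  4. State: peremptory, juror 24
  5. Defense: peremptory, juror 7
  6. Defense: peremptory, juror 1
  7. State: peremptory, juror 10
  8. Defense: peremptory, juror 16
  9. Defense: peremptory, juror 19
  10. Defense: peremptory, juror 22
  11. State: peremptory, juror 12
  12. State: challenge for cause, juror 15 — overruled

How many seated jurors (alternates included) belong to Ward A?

5

Removed: #1, #7, #9, #10, #11, #12, #13, #16, #19, #22, #24.
Seated (12 incl. alternates): #2, #3, #4, #5, #6, #8, #14, #15, #17, #18, #20, #21.
Of those, in Ward A: #3, #6, #8, #14, #20 → 5.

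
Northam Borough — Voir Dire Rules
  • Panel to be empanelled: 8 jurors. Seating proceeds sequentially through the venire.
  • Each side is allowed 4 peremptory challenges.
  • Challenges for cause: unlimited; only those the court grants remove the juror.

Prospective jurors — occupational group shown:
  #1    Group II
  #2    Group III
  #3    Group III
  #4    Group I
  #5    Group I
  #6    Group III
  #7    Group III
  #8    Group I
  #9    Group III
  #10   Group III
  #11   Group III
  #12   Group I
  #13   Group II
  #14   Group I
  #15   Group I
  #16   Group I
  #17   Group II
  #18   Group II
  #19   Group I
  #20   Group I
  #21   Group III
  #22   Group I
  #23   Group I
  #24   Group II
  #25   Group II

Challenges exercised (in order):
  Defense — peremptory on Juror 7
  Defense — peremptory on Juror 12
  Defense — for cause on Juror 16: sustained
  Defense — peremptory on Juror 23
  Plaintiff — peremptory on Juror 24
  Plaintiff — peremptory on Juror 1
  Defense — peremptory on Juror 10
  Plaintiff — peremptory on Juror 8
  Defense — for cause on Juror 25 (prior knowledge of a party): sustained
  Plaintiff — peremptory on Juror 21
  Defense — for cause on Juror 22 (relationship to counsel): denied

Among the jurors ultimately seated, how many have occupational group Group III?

Removed: #1, #7, #8, #10, #12, #16, #21, #23, #24, #25.
Seated jurors 1–8: #2, #3, #4, #5, #6, #9, #11, #13.
Of those, in Group III: #2, #3, #6, #9, #11 → 5.

5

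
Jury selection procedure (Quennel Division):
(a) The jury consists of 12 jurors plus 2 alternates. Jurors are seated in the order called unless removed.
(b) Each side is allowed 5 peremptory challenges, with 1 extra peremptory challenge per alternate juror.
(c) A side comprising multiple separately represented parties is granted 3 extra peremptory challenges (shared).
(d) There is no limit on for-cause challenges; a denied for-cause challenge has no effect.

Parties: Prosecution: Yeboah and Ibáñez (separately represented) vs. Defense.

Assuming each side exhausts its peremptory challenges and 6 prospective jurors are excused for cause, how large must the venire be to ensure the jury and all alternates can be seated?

37

Seats to fill: 12 + 2 alternates = 14.
Peremptories — Prosecution: 5 + 1×2 + 3 = 10; Defense: 5 + 1×2 = 7; total 17.
For-cause removals: 6.
Minimum venire: 14 + 17 + 6 = 37.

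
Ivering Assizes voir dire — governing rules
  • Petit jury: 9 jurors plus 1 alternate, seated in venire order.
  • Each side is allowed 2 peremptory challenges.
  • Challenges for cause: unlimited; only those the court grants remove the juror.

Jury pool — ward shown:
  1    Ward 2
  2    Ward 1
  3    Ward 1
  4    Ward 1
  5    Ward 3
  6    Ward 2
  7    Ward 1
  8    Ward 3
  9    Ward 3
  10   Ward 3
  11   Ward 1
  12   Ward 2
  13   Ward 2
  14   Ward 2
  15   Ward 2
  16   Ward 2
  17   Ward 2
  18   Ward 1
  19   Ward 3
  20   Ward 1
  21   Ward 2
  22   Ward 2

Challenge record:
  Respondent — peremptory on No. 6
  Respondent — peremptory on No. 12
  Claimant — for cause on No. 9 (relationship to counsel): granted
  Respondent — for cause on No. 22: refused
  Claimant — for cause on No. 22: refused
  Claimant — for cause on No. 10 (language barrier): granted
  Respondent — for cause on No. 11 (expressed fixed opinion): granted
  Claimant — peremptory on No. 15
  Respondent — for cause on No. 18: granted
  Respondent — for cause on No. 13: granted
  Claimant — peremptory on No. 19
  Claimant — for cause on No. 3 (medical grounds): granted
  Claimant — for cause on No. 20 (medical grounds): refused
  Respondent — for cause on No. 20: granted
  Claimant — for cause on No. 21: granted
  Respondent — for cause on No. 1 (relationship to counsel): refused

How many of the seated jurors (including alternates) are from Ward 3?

Removed: #3, #6, #9, #10, #11, #12, #13, #15, #18, #19, #20, #21.
Seated (10 incl. alternates): #1, #2, #4, #5, #7, #8, #14, #16, #17, #22.
Of those, in Ward 3: #5, #8 → 2.

2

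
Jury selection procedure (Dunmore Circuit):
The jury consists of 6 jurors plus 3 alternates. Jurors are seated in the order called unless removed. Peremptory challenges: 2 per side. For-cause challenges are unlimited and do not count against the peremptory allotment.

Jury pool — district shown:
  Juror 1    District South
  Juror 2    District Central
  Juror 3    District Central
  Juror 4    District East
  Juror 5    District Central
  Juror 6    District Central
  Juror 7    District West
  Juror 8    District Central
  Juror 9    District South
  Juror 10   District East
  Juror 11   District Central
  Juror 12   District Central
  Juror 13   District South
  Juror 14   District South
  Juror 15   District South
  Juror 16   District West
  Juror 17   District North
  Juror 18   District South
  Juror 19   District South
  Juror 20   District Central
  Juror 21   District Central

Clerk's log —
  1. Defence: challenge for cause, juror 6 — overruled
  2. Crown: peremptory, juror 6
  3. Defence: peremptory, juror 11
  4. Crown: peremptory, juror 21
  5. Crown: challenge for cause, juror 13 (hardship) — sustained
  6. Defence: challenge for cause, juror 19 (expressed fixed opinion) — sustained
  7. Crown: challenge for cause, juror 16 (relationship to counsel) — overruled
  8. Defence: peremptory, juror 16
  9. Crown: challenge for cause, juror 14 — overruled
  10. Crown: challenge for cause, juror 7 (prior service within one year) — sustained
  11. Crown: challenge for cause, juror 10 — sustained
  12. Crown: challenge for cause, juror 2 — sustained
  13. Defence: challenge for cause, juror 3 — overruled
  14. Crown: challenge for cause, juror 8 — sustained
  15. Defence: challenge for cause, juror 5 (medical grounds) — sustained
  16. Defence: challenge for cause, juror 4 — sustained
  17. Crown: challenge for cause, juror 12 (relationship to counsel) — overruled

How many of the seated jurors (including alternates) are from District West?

0

Removed: #2, #4, #5, #6, #7, #8, #10, #11, #13, #16, #19, #21.
Seated (9 incl. alternates): #1, #3, #9, #12, #14, #15, #17, #18, #20.
None of those are in District West → 0.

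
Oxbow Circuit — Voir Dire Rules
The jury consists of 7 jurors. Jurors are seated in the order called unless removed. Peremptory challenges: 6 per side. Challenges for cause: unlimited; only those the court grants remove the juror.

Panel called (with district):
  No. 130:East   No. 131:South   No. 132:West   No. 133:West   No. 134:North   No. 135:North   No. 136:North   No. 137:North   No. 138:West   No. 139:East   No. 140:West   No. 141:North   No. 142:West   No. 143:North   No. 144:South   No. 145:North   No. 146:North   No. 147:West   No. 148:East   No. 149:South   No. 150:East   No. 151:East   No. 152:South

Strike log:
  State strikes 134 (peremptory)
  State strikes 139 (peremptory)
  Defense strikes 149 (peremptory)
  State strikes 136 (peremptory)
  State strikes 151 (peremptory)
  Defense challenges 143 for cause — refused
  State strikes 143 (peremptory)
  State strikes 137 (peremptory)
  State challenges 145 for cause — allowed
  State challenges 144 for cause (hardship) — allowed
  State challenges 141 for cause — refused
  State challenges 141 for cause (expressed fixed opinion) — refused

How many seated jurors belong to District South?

Removed: #134, #136, #137, #139, #143, #144, #145, #149, #151.
Seated jurors 1–7: #130, #131, #132, #133, #135, #138, #140.
Of those, in District South: #131 → 1.

1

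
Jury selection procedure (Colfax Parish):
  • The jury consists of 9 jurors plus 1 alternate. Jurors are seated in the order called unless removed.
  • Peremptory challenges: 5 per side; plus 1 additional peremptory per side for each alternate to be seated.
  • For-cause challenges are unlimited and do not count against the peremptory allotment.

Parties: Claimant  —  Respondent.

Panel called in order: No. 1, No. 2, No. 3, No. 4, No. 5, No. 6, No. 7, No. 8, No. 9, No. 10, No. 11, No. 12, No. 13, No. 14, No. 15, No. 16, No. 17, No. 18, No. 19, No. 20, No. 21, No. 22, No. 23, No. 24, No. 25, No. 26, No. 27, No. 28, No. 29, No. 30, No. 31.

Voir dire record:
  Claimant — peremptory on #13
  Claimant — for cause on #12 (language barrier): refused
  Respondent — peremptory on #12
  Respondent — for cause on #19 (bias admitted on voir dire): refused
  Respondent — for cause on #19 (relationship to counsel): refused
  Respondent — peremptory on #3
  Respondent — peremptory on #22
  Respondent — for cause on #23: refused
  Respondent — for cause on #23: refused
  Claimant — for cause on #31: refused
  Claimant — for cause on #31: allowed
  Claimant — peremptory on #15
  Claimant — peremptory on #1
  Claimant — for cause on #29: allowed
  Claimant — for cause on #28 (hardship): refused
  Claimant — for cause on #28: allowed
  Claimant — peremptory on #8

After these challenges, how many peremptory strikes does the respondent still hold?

Respondent allotment: 5 base + 1 × 1 alternate = 6.
Respondent peremptories used: #12, #3, #22 — 3 (for-cause on #19, #19, #23, #23 don't count).
Remaining: 6 − 3 = 3.

3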